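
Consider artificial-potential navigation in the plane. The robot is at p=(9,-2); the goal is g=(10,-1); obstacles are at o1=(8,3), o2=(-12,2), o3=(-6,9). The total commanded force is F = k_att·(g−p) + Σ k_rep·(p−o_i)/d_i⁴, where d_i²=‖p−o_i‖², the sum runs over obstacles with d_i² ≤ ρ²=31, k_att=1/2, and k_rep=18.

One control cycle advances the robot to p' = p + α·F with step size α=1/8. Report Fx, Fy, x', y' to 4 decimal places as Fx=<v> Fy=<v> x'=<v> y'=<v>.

Fx=0.5266 Fy=0.3669 x'=9.0658 y'=-1.9541

F_att = 1/2·(g−p) = 1/2·(1,1) = (0.5000,0.5000)
o1: d²=26 ≤ ρ²=31; F_rep = 18·(1,-5)/26² = (0.0266,-0.1331)
o2: d²=457 > ρ²=31 → inactive
o3: d²=346 > ρ²=31 → inactive
F = F_att + ΣF_rep = (0.5266,0.3669)
p' = p + 1/8·F = (9.0658,-1.9541)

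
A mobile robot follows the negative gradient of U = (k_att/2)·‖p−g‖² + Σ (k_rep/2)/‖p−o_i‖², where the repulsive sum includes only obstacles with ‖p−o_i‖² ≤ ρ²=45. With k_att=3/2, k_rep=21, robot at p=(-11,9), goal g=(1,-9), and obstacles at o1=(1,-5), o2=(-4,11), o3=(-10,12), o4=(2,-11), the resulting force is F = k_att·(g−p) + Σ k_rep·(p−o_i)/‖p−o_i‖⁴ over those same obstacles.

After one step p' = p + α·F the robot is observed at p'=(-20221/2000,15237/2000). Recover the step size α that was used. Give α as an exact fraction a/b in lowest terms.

F_att = 3/2·(g−p) = 3/2·(12,-18) = (18.0000,-27.0000)
o1: d²=340 > ρ²=45 → inactive
o2: d²=53 > ρ²=45 → inactive
o3: d²=10 ≤ ρ²=45; F_rep = 21·(-1,-3)/10² = (-0.2100,-0.6300)
o4: d²=569 > ρ²=45 → inactive
F = F_att + ΣF_rep = (17.7900,-27.6300)
Δp = p'−p = (0.8895,-1.3815); α = Δx/Fx = (1779/2000) / (1779/100) = 1/20
check: Δy/Fy = (-2763/2000) / (-2763/100) = 1/20 ✓

α = 1/20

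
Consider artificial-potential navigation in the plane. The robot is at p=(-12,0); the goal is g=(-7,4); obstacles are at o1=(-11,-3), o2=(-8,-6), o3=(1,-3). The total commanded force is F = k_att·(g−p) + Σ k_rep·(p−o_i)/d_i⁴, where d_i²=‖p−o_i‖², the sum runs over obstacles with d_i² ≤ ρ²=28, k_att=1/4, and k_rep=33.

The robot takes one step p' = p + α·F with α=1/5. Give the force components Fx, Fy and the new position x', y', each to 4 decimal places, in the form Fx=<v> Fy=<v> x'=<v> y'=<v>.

Fx=0.9200 Fy=1.9900 x'=-11.8160 y'=0.3980

F_att = 1/4·(g−p) = 1/4·(5,4) = (1.2500,1.0000)
o1: d²=10 ≤ ρ²=28; F_rep = 33·(-1,3)/10² = (-0.3300,0.9900)
o2: d²=52 > ρ²=28 → inactive
o3: d²=178 > ρ²=28 → inactive
F = F_att + ΣF_rep = (0.9200,1.9900)
p' = p + 1/5·F = (-11.8160,0.3980)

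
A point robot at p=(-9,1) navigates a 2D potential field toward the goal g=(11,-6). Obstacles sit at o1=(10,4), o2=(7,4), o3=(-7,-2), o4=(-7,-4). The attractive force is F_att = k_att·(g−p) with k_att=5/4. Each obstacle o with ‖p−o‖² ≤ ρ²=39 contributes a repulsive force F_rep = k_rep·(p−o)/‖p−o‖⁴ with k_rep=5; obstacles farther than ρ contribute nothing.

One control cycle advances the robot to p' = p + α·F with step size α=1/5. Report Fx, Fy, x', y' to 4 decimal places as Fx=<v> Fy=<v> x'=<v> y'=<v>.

F_att = 5/4·(g−p) = 5/4·(20,-7) = (25.0000,-8.7500)
o1: d²=370 > ρ²=39 → inactive
o2: d²=265 > ρ²=39 → inactive
o3: d²=13 ≤ ρ²=39; F_rep = 5·(-2,3)/13² = (-0.0592,0.0888)
o4: d²=29 ≤ ρ²=39; F_rep = 5·(-2,5)/29² = (-0.0119,0.0297)
F = F_att + ΣF_rep = (24.9289,-8.6315)
p' = p + 1/5·F = (-4.0142,-0.7263)

Fx=24.9289 Fy=-8.6315 x'=-4.0142 y'=-0.7263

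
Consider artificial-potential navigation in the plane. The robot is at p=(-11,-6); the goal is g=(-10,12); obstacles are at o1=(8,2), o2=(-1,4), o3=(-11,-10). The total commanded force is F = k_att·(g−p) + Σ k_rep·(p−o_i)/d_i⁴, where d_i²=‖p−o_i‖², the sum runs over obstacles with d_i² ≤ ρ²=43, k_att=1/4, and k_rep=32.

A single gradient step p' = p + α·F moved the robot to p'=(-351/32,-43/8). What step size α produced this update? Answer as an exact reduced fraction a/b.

F_att = 1/4·(g−p) = 1/4·(1,18) = (0.2500,4.5000)
o1: d²=425 > ρ²=43 → inactive
o2: d²=200 > ρ²=43 → inactive
o3: d²=16 ≤ ρ²=43; F_rep = 32·(0,4)/16² = (0.0000,0.5000)
F = F_att + ΣF_rep = (0.2500,5.0000)
Δp = p'−p = (0.0312,0.6250); α = Δx/Fx = (1/32) / (1/4) = 1/8
check: Δy/Fy = (5/8) / (5) = 1/8 ✓

α = 1/8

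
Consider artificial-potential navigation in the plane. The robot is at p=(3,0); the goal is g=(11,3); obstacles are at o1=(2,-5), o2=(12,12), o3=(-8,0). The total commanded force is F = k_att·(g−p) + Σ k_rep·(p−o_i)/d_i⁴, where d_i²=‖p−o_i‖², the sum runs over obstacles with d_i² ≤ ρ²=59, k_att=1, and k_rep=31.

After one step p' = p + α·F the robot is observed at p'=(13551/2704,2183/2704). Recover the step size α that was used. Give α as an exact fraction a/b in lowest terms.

α = 1/4

F_att = 1·(g−p) = 1·(8,3) = (8.0000,3.0000)
o1: d²=26 ≤ ρ²=59; F_rep = 31·(1,5)/26² = (0.0459,0.2293)
o2: d²=225 > ρ²=59 → inactive
o3: d²=121 > ρ²=59 → inactive
F = F_att + ΣF_rep = (8.0459,3.2293)
Δp = p'−p = (2.0115,0.8073); α = Δx/Fx = (5439/2704) / (5439/676) = 1/4
check: Δy/Fy = (2183/2704) / (2183/676) = 1/4 ✓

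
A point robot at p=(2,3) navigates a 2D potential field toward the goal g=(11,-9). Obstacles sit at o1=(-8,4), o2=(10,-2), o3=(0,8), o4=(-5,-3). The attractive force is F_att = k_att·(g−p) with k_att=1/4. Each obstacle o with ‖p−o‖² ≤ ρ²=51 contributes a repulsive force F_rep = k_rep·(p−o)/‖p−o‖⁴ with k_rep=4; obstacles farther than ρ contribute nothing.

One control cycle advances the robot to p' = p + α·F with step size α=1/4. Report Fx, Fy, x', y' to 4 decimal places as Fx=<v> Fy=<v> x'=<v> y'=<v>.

Fx=2.2595 Fy=-3.0238 x'=2.5649 y'=2.2441

F_att = 1/4·(g−p) = 1/4·(9,-12) = (2.2500,-3.0000)
o1: d²=101 > ρ²=51 → inactive
o2: d²=89 > ρ²=51 → inactive
o3: d²=29 ≤ ρ²=51; F_rep = 4·(2,-5)/29² = (0.0095,-0.0238)
o4: d²=85 > ρ²=51 → inactive
F = F_att + ΣF_rep = (2.2595,-3.0238)
p' = p + 1/4·F = (2.5649,2.2441)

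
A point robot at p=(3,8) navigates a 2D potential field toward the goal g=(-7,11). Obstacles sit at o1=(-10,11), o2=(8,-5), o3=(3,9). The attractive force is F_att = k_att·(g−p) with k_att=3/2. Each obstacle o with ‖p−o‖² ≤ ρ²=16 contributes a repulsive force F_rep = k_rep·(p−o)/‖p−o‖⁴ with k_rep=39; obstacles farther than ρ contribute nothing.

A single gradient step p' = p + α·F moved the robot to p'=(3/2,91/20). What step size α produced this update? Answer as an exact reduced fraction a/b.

F_att = 3/2·(g−p) = 3/2·(-10,3) = (-15.0000,4.5000)
o1: d²=178 > ρ²=16 → inactive
o2: d²=194 > ρ²=16 → inactive
o3: d²=1 ≤ ρ²=16; F_rep = 39·(0,-1)/1² = (0.0000,-39.0000)
F = F_att + ΣF_rep = (-15.0000,-34.5000)
Δp = p'−p = (-1.5000,-3.4500); α = Δx/Fx = (-3/2) / (-15) = 1/10
check: Δy/Fy = (-69/20) / (-69/2) = 1/10 ✓

α = 1/10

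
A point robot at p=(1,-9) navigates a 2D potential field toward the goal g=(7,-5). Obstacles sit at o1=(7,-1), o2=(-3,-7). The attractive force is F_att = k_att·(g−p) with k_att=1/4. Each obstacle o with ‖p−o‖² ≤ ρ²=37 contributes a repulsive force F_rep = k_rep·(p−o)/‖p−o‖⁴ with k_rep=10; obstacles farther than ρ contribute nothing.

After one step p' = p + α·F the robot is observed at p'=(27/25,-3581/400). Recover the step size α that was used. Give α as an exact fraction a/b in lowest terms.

F_att = 1/4·(g−p) = 1/4·(6,4) = (1.5000,1.0000)
o1: d²=100 > ρ²=37 → inactive
o2: d²=20 ≤ ρ²=37; F_rep = 10·(4,-2)/20² = (0.1000,-0.0500)
F = F_att + ΣF_rep = (1.6000,0.9500)
Δp = p'−p = (0.0800,0.0475); α = Δx/Fx = (2/25) / (8/5) = 1/20
check: Δy/Fy = (19/400) / (19/20) = 1/20 ✓

α = 1/20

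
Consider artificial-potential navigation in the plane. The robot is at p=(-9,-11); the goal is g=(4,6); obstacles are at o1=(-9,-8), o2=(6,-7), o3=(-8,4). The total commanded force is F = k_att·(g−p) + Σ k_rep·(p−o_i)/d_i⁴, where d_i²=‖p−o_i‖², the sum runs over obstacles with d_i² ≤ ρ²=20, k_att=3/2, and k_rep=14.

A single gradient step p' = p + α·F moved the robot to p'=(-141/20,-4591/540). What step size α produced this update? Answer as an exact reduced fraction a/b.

α = 1/10

F_att = 3/2·(g−p) = 3/2·(13,17) = (19.5000,25.5000)
o1: d²=9 ≤ ρ²=20; F_rep = 14·(0,-3)/9² = (0.0000,-0.5185)
o2: d²=241 > ρ²=20 → inactive
o3: d²=226 > ρ²=20 → inactive
F = F_att + ΣF_rep = (19.5000,24.9815)
Δp = p'−p = (1.9500,2.4981); α = Δx/Fx = (39/20) / (39/2) = 1/10
check: Δy/Fy = (1349/540) / (1349/54) = 1/10 ✓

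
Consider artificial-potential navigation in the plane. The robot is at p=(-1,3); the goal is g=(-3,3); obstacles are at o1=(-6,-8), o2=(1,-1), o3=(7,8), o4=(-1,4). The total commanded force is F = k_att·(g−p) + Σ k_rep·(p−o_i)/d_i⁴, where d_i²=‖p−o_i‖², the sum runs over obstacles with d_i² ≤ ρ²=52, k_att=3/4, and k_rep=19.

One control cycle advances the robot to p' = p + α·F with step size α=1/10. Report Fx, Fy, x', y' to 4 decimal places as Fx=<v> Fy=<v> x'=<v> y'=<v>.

Fx=-1.5950 Fy=-18.8100 x'=-1.1595 y'=1.1190

F_att = 3/4·(g−p) = 3/4·(-2,0) = (-1.5000,0.0000)
o1: d²=146 > ρ²=52 → inactive
o2: d²=20 ≤ ρ²=52; F_rep = 19·(-2,4)/20² = (-0.0950,0.1900)
o3: d²=89 > ρ²=52 → inactive
o4: d²=1 ≤ ρ²=52; F_rep = 19·(0,-1)/1² = (0.0000,-19.0000)
F = F_att + ΣF_rep = (-1.5950,-18.8100)
p' = p + 1/10·F = (-1.1595,1.1190)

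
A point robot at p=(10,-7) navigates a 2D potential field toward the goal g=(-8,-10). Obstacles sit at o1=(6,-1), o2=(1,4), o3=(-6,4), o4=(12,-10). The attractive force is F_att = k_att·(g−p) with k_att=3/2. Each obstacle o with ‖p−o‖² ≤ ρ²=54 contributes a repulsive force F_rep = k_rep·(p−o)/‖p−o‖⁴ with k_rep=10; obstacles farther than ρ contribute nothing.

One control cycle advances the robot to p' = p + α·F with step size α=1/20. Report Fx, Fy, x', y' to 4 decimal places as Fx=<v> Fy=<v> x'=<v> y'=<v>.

Fx=-27.1036 Fy=-4.3447 x'=8.6448 y'=-7.2172

F_att = 3/2·(g−p) = 3/2·(-18,-3) = (-27.0000,-4.5000)
o1: d²=52 ≤ ρ²=54; F_rep = 10·(4,-6)/52² = (0.0148,-0.0222)
o2: d²=202 > ρ²=54 → inactive
o3: d²=377 > ρ²=54 → inactive
o4: d²=13 ≤ ρ²=54; F_rep = 10·(-2,3)/13² = (-0.1183,0.1775)
F = F_att + ΣF_rep = (-27.1036,-4.3447)
p' = p + 1/20·F = (8.6448,-7.2172)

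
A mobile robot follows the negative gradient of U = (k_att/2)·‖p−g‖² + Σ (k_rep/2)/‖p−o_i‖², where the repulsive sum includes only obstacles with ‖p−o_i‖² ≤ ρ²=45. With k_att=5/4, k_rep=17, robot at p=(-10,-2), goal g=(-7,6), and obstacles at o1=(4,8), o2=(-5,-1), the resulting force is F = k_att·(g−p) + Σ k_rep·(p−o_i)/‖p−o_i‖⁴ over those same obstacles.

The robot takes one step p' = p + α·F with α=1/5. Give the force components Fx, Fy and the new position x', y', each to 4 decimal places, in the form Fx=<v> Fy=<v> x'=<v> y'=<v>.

F_att = 5/4·(g−p) = 5/4·(3,8) = (3.7500,10.0000)
o1: d²=296 > ρ²=45 → inactive
o2: d²=26 ≤ ρ²=45; F_rep = 17·(-5,-1)/26² = (-0.1257,-0.0251)
F = F_att + ΣF_rep = (3.6243,9.9749)
p' = p + 1/5·F = (-9.2751,-0.0050)

Fx=3.6243 Fy=9.9749 x'=-9.2751 y'=-0.0050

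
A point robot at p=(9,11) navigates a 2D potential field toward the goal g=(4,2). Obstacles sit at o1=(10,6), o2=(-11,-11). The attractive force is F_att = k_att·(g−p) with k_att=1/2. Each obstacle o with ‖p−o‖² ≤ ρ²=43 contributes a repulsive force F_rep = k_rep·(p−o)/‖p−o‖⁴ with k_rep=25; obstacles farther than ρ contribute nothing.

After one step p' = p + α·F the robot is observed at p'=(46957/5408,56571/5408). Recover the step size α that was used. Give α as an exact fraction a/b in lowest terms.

α = 1/8

F_att = 1/2·(g−p) = 1/2·(-5,-9) = (-2.5000,-4.5000)
o1: d²=26 ≤ ρ²=43; F_rep = 25·(-1,5)/26² = (-0.0370,0.1849)
o2: d²=884 > ρ²=43 → inactive
F = F_att + ΣF_rep = (-2.5370,-4.3151)
Δp = p'−p = (-0.3171,-0.5394); α = Δx/Fx = (-1715/5408) / (-1715/676) = 1/8
check: Δy/Fy = (-2917/5408) / (-2917/676) = 1/8 ✓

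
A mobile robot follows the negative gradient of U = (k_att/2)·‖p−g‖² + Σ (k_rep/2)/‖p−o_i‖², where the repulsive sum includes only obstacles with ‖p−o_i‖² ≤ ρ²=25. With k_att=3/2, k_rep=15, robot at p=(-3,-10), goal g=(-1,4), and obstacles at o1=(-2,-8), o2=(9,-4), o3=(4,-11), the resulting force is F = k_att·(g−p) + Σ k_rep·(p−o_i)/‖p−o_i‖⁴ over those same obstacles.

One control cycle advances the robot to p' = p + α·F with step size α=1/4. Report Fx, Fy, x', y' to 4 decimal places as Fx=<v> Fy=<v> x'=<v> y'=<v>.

Fx=2.4000 Fy=19.8000 x'=-2.4000 y'=-5.0500

F_att = 3/2·(g−p) = 3/2·(2,14) = (3.0000,21.0000)
o1: d²=5 ≤ ρ²=25; F_rep = 15·(-1,-2)/5² = (-0.6000,-1.2000)
o2: d²=180 > ρ²=25 → inactive
o3: d²=50 > ρ²=25 → inactive
F = F_att + ΣF_rep = (2.4000,19.8000)
p' = p + 1/4·F = (-2.4000,-5.0500)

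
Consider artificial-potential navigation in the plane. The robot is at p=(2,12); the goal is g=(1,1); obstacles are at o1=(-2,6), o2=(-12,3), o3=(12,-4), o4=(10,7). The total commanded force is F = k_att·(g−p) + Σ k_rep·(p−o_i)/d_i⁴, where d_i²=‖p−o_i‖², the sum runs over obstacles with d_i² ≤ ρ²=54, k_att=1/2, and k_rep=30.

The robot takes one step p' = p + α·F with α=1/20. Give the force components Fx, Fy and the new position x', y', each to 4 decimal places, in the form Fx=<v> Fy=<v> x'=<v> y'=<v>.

F_att = 1/2·(g−p) = 1/2·(-1,-11) = (-0.5000,-5.5000)
o1: d²=52 ≤ ρ²=54; F_rep = 30·(4,6)/52² = (0.0444,0.0666)
o2: d²=277 > ρ²=54 → inactive
o3: d²=356 > ρ²=54 → inactive
o4: d²=89 > ρ²=54 → inactive
F = F_att + ΣF_rep = (-0.4556,-5.4334)
p' = p + 1/20·F = (1.9772,11.7283)

Fx=-0.4556 Fy=-5.4334 x'=1.9772 y'=11.7283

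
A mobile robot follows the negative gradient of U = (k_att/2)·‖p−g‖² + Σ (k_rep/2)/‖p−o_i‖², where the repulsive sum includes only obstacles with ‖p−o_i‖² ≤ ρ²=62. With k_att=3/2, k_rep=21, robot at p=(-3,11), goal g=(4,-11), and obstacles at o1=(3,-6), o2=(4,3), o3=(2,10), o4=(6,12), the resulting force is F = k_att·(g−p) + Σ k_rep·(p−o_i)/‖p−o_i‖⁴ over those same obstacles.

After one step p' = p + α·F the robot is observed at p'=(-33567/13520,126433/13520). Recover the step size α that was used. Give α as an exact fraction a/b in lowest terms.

α = 1/20

F_att = 3/2·(g−p) = 3/2·(7,-22) = (10.5000,-33.0000)
o1: d²=325 > ρ²=62 → inactive
o2: d²=113 > ρ²=62 → inactive
o3: d²=26 ≤ ρ²=62; F_rep = 21·(-5,1)/26² = (-0.1553,0.0311)
o4: d²=82 > ρ²=62 → inactive
F = F_att + ΣF_rep = (10.3447,-32.9689)
Δp = p'−p = (0.5172,-1.6484); α = Δx/Fx = (6993/13520) / (6993/676) = 1/20
check: Δy/Fy = (-22287/13520) / (-22287/676) = 1/20 ✓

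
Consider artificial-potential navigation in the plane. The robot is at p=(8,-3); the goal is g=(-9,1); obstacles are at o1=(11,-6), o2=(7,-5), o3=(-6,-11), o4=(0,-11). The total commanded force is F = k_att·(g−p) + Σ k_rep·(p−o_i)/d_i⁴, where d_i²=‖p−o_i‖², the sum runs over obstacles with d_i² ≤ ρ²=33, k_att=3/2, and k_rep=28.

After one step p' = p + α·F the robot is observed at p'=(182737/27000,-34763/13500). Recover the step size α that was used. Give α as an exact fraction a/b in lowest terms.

α = 1/20

F_att = 3/2·(g−p) = 3/2·(-17,4) = (-25.5000,6.0000)
o1: d²=18 ≤ ρ²=33; F_rep = 28·(-3,3)/18² = (-0.2593,0.2593)
o2: d²=5 ≤ ρ²=33; F_rep = 28·(1,2)/5² = (1.1200,2.2400)
o3: d²=260 > ρ²=33 → inactive
o4: d²=128 > ρ²=33 → inactive
F = F_att + ΣF_rep = (-24.6393,8.4993)
Δp = p'−p = (-1.2320,0.4250); α = Δx/Fx = (-33263/27000) / (-33263/1350) = 1/20
check: Δy/Fy = (5737/13500) / (5737/675) = 1/20 ✓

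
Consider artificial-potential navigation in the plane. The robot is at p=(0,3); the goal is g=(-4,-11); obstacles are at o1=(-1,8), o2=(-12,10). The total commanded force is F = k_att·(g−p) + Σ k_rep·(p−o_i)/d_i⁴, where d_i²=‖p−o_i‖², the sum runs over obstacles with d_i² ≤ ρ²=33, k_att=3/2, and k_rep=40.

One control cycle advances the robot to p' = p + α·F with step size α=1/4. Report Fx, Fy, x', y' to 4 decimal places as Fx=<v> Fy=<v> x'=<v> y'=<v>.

Fx=-5.9408 Fy=-21.2959 x'=-1.4852 y'=-2.3240

F_att = 3/2·(g−p) = 3/2·(-4,-14) = (-6.0000,-21.0000)
o1: d²=26 ≤ ρ²=33; F_rep = 40·(1,-5)/26² = (0.0592,-0.2959)
o2: d²=193 > ρ²=33 → inactive
F = F_att + ΣF_rep = (-5.9408,-21.2959)
p' = p + 1/4·F = (-1.4852,-2.3240)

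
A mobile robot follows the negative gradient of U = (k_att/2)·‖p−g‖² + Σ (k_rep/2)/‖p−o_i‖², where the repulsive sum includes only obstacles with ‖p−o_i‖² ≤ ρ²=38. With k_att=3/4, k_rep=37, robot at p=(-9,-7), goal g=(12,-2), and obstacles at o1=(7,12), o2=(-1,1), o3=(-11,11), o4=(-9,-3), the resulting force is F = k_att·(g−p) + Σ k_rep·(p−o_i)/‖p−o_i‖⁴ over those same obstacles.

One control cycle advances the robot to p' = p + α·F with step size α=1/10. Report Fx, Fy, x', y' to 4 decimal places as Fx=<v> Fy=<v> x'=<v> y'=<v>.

F_att = 3/4·(g−p) = 3/4·(21,5) = (15.7500,3.7500)
o1: d²=617 > ρ²=38 → inactive
o2: d²=128 > ρ²=38 → inactive
o3: d²=328 > ρ²=38 → inactive
o4: d²=16 ≤ ρ²=38; F_rep = 37·(0,-4)/16² = (0.0000,-0.5781)
F = F_att + ΣF_rep = (15.7500,3.1719)
p' = p + 1/10·F = (-7.4250,-6.6828)

Fx=15.7500 Fy=3.1719 x'=-7.4250 y'=-6.6828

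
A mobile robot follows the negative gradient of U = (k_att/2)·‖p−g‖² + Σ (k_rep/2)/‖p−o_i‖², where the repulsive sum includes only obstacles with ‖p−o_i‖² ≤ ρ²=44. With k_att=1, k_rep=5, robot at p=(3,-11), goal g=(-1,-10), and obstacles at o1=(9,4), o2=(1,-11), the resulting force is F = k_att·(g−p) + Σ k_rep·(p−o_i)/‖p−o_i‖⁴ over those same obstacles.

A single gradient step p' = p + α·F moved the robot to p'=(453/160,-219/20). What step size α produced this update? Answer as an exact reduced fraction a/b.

α = 1/20

F_att = 1·(g−p) = 1·(-4,1) = (-4.0000,1.0000)
o1: d²=261 > ρ²=44 → inactive
o2: d²=4 ≤ ρ²=44; F_rep = 5·(2,0)/4² = (0.6250,0.0000)
F = F_att + ΣF_rep = (-3.3750,1.0000)
Δp = p'−p = (-0.1688,0.0500); α = Δx/Fx = (-27/160) / (-27/8) = 1/20
check: Δy/Fy = (1/20) / (1) = 1/20 ✓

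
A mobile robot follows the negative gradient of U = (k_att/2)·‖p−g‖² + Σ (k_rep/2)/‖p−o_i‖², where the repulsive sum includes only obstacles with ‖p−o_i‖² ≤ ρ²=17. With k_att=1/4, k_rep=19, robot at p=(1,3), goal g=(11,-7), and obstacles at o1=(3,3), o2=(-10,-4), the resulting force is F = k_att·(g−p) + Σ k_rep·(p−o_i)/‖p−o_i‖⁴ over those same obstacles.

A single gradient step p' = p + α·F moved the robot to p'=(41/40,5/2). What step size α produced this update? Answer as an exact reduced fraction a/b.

α = 1/5

F_att = 1/4·(g−p) = 1/4·(10,-10) = (2.5000,-2.5000)
o1: d²=4 ≤ ρ²=17; F_rep = 19·(-2,0)/4² = (-2.3750,0.0000)
o2: d²=170 > ρ²=17 → inactive
F = F_att + ΣF_rep = (0.1250,-2.5000)
Δp = p'−p = (0.0250,-0.5000); α = Δx/Fx = (1/40) / (1/8) = 1/5
check: Δy/Fy = (-1/2) / (-5/2) = 1/5 ✓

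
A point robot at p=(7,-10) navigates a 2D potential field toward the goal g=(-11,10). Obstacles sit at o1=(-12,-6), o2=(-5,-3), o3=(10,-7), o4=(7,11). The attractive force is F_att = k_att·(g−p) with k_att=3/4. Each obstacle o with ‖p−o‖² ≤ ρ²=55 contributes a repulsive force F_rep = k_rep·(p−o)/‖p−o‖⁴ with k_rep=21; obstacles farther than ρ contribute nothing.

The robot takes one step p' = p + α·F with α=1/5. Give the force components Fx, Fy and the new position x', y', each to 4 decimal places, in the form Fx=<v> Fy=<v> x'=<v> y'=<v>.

F_att = 3/4·(g−p) = 3/4·(-18,20) = (-13.5000,15.0000)
o1: d²=377 > ρ²=55 → inactive
o2: d²=193 > ρ²=55 → inactive
o3: d²=18 ≤ ρ²=55; F_rep = 21·(-3,-3)/18² = (-0.1944,-0.1944)
o4: d²=441 > ρ²=55 → inactive
F = F_att + ΣF_rep = (-13.6944,14.8056)
p' = p + 1/5·F = (4.2611,-7.0389)

Fx=-13.6944 Fy=14.8056 x'=4.2611 y'=-7.0389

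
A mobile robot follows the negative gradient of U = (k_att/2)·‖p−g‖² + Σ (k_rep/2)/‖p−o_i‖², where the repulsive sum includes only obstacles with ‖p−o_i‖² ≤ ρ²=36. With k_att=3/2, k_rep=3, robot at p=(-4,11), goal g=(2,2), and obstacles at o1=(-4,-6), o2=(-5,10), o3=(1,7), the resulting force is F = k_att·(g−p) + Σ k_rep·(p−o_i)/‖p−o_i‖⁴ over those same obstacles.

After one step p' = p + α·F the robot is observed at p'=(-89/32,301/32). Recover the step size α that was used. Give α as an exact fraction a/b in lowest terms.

α = 1/8

F_att = 3/2·(g−p) = 3/2·(6,-9) = (9.0000,-13.5000)
o1: d²=289 > ρ²=36 → inactive
o2: d²=2 ≤ ρ²=36; F_rep = 3·(1,1)/2² = (0.7500,0.7500)
o3: d²=41 > ρ²=36 → inactive
F = F_att + ΣF_rep = (9.7500,-12.7500)
Δp = p'−p = (1.2188,-1.5938); α = Δx/Fx = (39/32) / (39/4) = 1/8
check: Δy/Fy = (-51/32) / (-51/4) = 1/8 ✓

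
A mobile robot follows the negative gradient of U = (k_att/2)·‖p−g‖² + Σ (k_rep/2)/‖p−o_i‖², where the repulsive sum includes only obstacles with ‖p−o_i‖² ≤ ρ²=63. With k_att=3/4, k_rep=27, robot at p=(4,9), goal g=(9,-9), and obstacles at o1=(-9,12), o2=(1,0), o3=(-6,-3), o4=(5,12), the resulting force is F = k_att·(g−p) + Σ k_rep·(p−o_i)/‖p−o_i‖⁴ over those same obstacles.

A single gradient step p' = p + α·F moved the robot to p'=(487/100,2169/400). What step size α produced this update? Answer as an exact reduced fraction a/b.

α = 1/4

F_att = 3/4·(g−p) = 3/4·(5,-18) = (3.7500,-13.5000)
o1: d²=178 > ρ²=63 → inactive
o2: d²=90 > ρ²=63 → inactive
o3: d²=244 > ρ²=63 → inactive
o4: d²=10 ≤ ρ²=63; F_rep = 27·(-1,-3)/10² = (-0.2700,-0.8100)
F = F_att + ΣF_rep = (3.4800,-14.3100)
Δp = p'−p = (0.8700,-3.5775); α = Δx/Fx = (87/100) / (87/25) = 1/4
check: Δy/Fy = (-1431/400) / (-1431/100) = 1/4 ✓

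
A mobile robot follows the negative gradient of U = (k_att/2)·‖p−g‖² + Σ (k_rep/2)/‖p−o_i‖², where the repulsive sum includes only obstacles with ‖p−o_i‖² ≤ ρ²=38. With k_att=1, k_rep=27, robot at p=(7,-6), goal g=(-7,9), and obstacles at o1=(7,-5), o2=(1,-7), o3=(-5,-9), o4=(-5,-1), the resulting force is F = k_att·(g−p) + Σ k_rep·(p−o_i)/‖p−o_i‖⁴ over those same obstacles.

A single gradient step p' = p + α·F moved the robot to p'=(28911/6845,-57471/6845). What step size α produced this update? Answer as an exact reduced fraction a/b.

α = 1/5

F_att = 1·(g−p) = 1·(-14,15) = (-14.0000,15.0000)
o1: d²=1 ≤ ρ²=38; F_rep = 27·(0,-1)/1² = (0.0000,-27.0000)
o2: d²=37 ≤ ρ²=38; F_rep = 27·(6,1)/37² = (0.1183,0.0197)
o3: d²=153 > ρ²=38 → inactive
o4: d²=169 > ρ²=38 → inactive
F = F_att + ΣF_rep = (-13.8817,-11.9803)
Δp = p'−p = (-2.7763,-2.3961); α = Δx/Fx = (-19004/6845) / (-19004/1369) = 1/5
check: Δy/Fy = (-16401/6845) / (-16401/1369) = 1/5 ✓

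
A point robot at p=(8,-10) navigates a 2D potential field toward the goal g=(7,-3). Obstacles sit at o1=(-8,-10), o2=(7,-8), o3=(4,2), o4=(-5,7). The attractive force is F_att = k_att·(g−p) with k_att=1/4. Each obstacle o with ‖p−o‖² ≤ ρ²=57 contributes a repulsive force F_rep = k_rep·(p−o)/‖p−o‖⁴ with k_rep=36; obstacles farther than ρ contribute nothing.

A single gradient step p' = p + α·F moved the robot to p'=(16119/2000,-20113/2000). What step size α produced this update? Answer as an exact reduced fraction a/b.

α = 1/20

F_att = 1/4·(g−p) = 1/4·(-1,7) = (-0.2500,1.7500)
o1: d²=256 > ρ²=57 → inactive
o2: d²=5 ≤ ρ²=57; F_rep = 36·(1,-2)/5² = (1.4400,-2.8800)
o3: d²=160 > ρ²=57 → inactive
o4: d²=458 > ρ²=57 → inactive
F = F_att + ΣF_rep = (1.1900,-1.1300)
Δp = p'−p = (0.0595,-0.0565); α = Δx/Fx = (119/2000) / (119/100) = 1/20
check: Δy/Fy = (-113/2000) / (-113/100) = 1/20 ✓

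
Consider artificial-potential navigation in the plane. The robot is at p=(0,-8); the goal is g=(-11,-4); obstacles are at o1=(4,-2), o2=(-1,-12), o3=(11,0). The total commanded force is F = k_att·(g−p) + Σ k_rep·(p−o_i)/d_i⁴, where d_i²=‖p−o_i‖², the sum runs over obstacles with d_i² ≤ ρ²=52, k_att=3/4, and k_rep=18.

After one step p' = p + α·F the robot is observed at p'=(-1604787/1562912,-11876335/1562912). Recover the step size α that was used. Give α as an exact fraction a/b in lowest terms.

F_att = 3/4·(g−p) = 3/4·(-11,4) = (-8.2500,3.0000)
o1: d²=52 ≤ ρ²=52; F_rep = 18·(-4,-6)/52² = (-0.0266,-0.0399)
o2: d²=17 ≤ ρ²=52; F_rep = 18·(1,4)/17² = (0.0623,0.2491)
o3: d²=185 > ρ²=52 → inactive
F = F_att + ΣF_rep = (-8.2143,3.2092)
Δp = p'−p = (-1.0268,0.4011); α = Δx/Fx = (-1604787/1562912) / (-1604787/195364) = 1/8
check: Δy/Fy = (626961/1562912) / (626961/195364) = 1/8 ✓

α = 1/8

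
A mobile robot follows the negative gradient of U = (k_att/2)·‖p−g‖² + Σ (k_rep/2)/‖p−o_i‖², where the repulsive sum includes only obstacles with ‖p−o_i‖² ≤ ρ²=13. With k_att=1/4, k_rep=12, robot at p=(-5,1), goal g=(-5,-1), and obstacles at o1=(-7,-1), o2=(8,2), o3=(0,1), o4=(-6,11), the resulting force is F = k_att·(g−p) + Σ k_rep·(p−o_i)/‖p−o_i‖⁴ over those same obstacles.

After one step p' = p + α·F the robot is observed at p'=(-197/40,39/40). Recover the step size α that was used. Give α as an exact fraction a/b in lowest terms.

F_att = 1/4·(g−p) = 1/4·(0,-2) = (0.0000,-0.5000)
o1: d²=8 ≤ ρ²=13; F_rep = 12·(2,2)/8² = (0.3750,0.3750)
o2: d²=170 > ρ²=13 → inactive
o3: d²=25 > ρ²=13 → inactive
o4: d²=101 > ρ²=13 → inactive
F = F_att + ΣF_rep = (0.3750,-0.1250)
Δp = p'−p = (0.0750,-0.0250); α = Δx/Fx = (3/40) / (3/8) = 1/5
check: Δy/Fy = (-1/40) / (-1/8) = 1/5 ✓

α = 1/5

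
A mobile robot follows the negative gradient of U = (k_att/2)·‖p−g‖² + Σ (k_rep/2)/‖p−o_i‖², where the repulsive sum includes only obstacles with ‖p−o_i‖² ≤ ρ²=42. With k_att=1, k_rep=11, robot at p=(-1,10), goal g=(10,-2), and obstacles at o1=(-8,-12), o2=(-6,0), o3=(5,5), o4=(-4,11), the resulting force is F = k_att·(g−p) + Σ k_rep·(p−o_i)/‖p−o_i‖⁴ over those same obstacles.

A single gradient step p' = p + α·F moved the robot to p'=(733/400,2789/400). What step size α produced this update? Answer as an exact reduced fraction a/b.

α = 1/4

F_att = 1·(g−p) = 1·(11,-12) = (11.0000,-12.0000)
o1: d²=533 > ρ²=42 → inactive
o2: d²=125 > ρ²=42 → inactive
o3: d²=61 > ρ²=42 → inactive
o4: d²=10 ≤ ρ²=42; F_rep = 11·(3,-1)/10² = (0.3300,-0.1100)
F = F_att + ΣF_rep = (11.3300,-12.1100)
Δp = p'−p = (2.8325,-3.0275); α = Δx/Fx = (1133/400) / (1133/100) = 1/4
check: Δy/Fy = (-1211/400) / (-1211/100) = 1/4 ✓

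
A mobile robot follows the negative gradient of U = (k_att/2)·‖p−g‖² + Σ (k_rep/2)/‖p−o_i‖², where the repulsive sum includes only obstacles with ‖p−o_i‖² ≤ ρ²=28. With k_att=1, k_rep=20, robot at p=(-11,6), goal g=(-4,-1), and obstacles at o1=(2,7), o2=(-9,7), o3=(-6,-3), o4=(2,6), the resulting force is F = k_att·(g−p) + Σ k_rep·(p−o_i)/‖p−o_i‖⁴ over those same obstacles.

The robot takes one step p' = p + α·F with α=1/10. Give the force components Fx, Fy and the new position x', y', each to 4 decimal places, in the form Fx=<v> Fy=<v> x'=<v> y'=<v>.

F_att = 1·(g−p) = 1·(7,-7) = (7.0000,-7.0000)
o1: d²=170 > ρ²=28 → inactive
o2: d²=5 ≤ ρ²=28; F_rep = 20·(-2,-1)/5² = (-1.6000,-0.8000)
o3: d²=106 > ρ²=28 → inactive
o4: d²=169 > ρ²=28 → inactive
F = F_att + ΣF_rep = (5.4000,-7.8000)
p' = p + 1/10·F = (-10.4600,5.2200)

Fx=5.4000 Fy=-7.8000 x'=-10.4600 y'=5.2200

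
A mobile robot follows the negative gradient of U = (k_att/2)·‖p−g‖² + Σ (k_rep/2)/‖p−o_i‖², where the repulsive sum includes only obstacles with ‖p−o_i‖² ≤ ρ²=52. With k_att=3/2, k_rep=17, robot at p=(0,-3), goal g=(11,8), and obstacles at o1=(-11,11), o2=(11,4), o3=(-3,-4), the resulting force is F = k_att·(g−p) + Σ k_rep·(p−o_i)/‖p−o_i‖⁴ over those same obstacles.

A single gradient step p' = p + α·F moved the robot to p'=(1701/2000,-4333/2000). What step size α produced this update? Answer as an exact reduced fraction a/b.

F_att = 3/2·(g−p) = 3/2·(11,11) = (16.5000,16.5000)
o1: d²=317 > ρ²=52 → inactive
o2: d²=170 > ρ²=52 → inactive
o3: d²=10 ≤ ρ²=52; F_rep = 17·(3,1)/10² = (0.5100,0.1700)
F = F_att + ΣF_rep = (17.0100,16.6700)
Δp = p'−p = (0.8505,0.8335); α = Δx/Fx = (1701/2000) / (1701/100) = 1/20
check: Δy/Fy = (1667/2000) / (1667/100) = 1/20 ✓

α = 1/20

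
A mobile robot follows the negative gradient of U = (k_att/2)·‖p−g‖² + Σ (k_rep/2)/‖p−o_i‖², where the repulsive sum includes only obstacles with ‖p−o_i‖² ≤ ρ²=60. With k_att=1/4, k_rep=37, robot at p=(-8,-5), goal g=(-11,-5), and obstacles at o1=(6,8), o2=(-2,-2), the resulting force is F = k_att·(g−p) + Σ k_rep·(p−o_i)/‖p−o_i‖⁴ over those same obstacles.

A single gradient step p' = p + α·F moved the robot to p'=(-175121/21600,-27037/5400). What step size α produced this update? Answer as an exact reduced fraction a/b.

α = 1/8

F_att = 1/4·(g−p) = 1/4·(-3,0) = (-0.7500,0.0000)
o1: d²=365 > ρ²=60 → inactive
o2: d²=45 ≤ ρ²=60; F_rep = 37·(-6,-3)/45² = (-0.1096,-0.0548)
F = F_att + ΣF_rep = (-0.8596,-0.0548)
Δp = p'−p = (-0.1075,-0.0069); α = Δx/Fx = (-2321/21600) / (-2321/2700) = 1/8
check: Δy/Fy = (-37/5400) / (-37/675) = 1/8 ✓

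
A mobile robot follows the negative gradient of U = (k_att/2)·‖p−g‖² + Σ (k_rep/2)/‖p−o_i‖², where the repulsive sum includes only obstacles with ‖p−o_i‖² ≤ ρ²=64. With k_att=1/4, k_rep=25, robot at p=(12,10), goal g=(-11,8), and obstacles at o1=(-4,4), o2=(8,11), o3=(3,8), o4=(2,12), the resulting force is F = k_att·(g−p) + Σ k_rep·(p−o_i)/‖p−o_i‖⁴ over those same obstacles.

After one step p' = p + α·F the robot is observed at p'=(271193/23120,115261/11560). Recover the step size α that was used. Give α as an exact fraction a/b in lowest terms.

F_att = 1/4·(g−p) = 1/4·(-23,-2) = (-5.7500,-0.5000)
o1: d²=292 > ρ²=64 → inactive
o2: d²=17 ≤ ρ²=64; F_rep = 25·(4,-1)/17² = (0.3460,-0.0865)
o3: d²=85 > ρ²=64 → inactive
o4: d²=104 > ρ²=64 → inactive
F = F_att + ΣF_rep = (-5.4040,-0.5865)
Δp = p'−p = (-0.2702,-0.0293); α = Δx/Fx = (-6247/23120) / (-6247/1156) = 1/20
check: Δy/Fy = (-339/11560) / (-339/578) = 1/20 ✓

α = 1/20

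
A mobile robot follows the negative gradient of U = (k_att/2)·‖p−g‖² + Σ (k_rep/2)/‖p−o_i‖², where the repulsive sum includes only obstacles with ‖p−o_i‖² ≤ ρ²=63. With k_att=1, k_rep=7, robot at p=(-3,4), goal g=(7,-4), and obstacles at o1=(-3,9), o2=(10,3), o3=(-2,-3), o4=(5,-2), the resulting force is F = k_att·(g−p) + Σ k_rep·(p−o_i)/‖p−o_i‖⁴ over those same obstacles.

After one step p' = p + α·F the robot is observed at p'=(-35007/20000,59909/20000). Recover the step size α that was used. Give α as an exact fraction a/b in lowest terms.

F_att = 1·(g−p) = 1·(10,-8) = (10.0000,-8.0000)
o1: d²=25 ≤ ρ²=63; F_rep = 7·(0,-5)/25² = (0.0000,-0.0560)
o2: d²=170 > ρ²=63 → inactive
o3: d²=50 ≤ ρ²=63; F_rep = 7·(-1,7)/50² = (-0.0028,0.0196)
o4: d²=100 > ρ²=63 → inactive
F = F_att + ΣF_rep = (9.9972,-8.0364)
Δp = p'−p = (1.2496,-1.0046); α = Δx/Fx = (24993/20000) / (24993/2500) = 1/8
check: Δy/Fy = (-20091/20000) / (-20091/2500) = 1/8 ✓

α = 1/8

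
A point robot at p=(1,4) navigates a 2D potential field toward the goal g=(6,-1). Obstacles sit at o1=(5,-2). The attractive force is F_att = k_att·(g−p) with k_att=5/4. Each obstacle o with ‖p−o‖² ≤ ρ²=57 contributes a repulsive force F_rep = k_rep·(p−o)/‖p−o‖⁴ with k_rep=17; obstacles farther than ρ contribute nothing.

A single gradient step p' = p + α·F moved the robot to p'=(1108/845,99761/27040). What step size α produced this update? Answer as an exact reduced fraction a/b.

α = 1/20

F_att = 5/4·(g−p) = 5/4·(5,-5) = (6.2500,-6.2500)
o1: d²=52 ≤ ρ²=57; F_rep = 17·(-4,6)/52² = (-0.0251,0.0377)
F = F_att + ΣF_rep = (6.2249,-6.2123)
Δp = p'−p = (0.3112,-0.3106); α = Δx/Fx = (263/845) / (1052/169) = 1/20
check: Δy/Fy = (-8399/27040) / (-8399/1352) = 1/20 ✓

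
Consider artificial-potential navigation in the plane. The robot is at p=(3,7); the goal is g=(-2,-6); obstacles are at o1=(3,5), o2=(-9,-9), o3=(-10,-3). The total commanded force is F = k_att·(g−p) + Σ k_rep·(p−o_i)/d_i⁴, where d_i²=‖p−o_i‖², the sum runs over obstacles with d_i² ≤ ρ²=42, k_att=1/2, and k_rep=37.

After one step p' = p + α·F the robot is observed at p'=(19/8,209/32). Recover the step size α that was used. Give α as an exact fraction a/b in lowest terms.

F_att = 1/2·(g−p) = 1/2·(-5,-13) = (-2.5000,-6.5000)
o1: d²=4 ≤ ρ²=42; F_rep = 37·(0,2)/4² = (0.0000,4.6250)
o2: d²=400 > ρ²=42 → inactive
o3: d²=269 > ρ²=42 → inactive
F = F_att + ΣF_rep = (-2.5000,-1.8750)
Δp = p'−p = (-0.6250,-0.4688); α = Δx/Fx = (-5/8) / (-5/2) = 1/4
check: Δy/Fy = (-15/32) / (-15/8) = 1/4 ✓

α = 1/4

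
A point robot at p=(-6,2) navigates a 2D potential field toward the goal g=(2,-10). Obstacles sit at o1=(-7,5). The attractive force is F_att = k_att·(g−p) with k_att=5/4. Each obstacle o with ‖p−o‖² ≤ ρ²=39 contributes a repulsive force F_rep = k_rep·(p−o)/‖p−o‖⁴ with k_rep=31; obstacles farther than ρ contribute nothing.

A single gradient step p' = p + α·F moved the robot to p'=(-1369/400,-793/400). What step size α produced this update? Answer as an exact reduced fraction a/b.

α = 1/4

F_att = 5/4·(g−p) = 5/4·(8,-12) = (10.0000,-15.0000)
o1: d²=10 ≤ ρ²=39; F_rep = 31·(1,-3)/10² = (0.3100,-0.9300)
F = F_att + ΣF_rep = (10.3100,-15.9300)
Δp = p'−p = (2.5775,-3.9825); α = Δx/Fx = (1031/400) / (1031/100) = 1/4
check: Δy/Fy = (-1593/400) / (-1593/100) = 1/4 ✓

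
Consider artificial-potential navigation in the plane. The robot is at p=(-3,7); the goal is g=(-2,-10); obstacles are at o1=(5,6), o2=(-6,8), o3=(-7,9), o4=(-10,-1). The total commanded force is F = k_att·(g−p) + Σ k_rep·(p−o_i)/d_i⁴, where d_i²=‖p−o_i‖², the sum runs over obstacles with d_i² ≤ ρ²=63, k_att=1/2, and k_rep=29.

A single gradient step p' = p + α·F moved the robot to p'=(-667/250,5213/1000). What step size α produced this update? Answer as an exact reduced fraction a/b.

α = 1/5

F_att = 1/2·(g−p) = 1/2·(1,-17) = (0.5000,-8.5000)
o1: d²=65 > ρ²=63 → inactive
o2: d²=10 ≤ ρ²=63; F_rep = 29·(3,-1)/10² = (0.8700,-0.2900)
o3: d²=20 ≤ ρ²=63; F_rep = 29·(4,-2)/20² = (0.2900,-0.1450)
o4: d²=113 > ρ²=63 → inactive
F = F_att + ΣF_rep = (1.6600,-8.9350)
Δp = p'−p = (0.3320,-1.7870); α = Δx/Fx = (83/250) / (83/50) = 1/5
check: Δy/Fy = (-1787/1000) / (-1787/200) = 1/5 ✓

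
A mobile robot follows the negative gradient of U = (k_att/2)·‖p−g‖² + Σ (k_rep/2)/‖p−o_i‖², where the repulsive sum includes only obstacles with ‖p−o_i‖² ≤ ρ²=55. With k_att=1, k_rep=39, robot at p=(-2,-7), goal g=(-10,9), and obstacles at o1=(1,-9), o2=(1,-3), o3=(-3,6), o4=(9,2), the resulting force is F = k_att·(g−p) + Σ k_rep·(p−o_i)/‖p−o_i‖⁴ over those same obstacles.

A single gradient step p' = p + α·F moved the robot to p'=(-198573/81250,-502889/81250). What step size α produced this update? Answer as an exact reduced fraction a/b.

F_att = 1·(g−p) = 1·(-8,16) = (-8.0000,16.0000)
o1: d²=13 ≤ ρ²=55; F_rep = 39·(-3,2)/13² = (-0.6923,0.4615)
o2: d²=25 ≤ ρ²=55; F_rep = 39·(-3,-4)/25² = (-0.1872,-0.2496)
o3: d²=170 > ρ²=55 → inactive
o4: d²=202 > ρ²=55 → inactive
F = F_att + ΣF_rep = (-8.8795,16.2119)
Δp = p'−p = (-0.4440,0.8106); α = Δx/Fx = (-36073/81250) / (-72146/8125) = 1/20
check: Δy/Fy = (65861/81250) / (131722/8125) = 1/20 ✓

α = 1/20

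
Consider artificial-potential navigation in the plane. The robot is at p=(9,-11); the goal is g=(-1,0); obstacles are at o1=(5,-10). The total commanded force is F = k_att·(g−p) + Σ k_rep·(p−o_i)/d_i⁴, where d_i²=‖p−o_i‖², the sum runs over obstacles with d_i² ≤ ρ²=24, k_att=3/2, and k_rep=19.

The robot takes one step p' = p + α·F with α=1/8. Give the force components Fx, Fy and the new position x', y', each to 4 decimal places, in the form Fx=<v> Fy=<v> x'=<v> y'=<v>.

Fx=-14.7370 Fy=16.4343 x'=7.1579 y'=-8.9457

F_att = 3/2·(g−p) = 3/2·(-10,11) = (-15.0000,16.5000)
o1: d²=17 ≤ ρ²=24; F_rep = 19·(4,-1)/17² = (0.2630,-0.0657)
F = F_att + ΣF_rep = (-14.7370,16.4343)
p' = p + 1/8·F = (7.1579,-8.9457)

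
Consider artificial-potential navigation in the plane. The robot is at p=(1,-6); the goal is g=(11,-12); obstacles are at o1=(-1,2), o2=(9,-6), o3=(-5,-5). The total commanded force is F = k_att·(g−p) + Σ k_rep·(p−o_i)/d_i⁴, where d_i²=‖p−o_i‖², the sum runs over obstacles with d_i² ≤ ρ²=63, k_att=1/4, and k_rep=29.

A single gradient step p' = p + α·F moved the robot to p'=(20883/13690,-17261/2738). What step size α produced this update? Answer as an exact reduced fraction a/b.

F_att = 1/4·(g−p) = 1/4·(10,-6) = (2.5000,-1.5000)
o1: d²=68 > ρ²=63 → inactive
o2: d²=64 > ρ²=63 → inactive
o3: d²=37 ≤ ρ²=63; F_rep = 29·(6,-1)/37² = (0.1271,-0.0212)
F = F_att + ΣF_rep = (2.6271,-1.5212)
Δp = p'−p = (0.5254,-0.3042); α = Δx/Fx = (7193/13690) / (7193/2738) = 1/5
check: Δy/Fy = (-833/2738) / (-4165/2738) = 1/5 ✓

α = 1/5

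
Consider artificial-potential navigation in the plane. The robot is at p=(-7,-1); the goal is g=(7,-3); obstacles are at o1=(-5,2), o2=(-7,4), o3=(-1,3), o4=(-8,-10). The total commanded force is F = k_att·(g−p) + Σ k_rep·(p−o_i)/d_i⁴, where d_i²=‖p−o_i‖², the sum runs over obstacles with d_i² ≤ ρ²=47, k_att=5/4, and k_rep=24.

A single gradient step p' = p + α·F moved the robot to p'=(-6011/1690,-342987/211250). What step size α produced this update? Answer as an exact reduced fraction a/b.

F_att = 5/4·(g−p) = 5/4·(14,-2) = (17.5000,-2.5000)
o1: d²=13 ≤ ρ²=47; F_rep = 24·(-2,-3)/13² = (-0.2840,-0.4260)
o2: d²=25 ≤ ρ²=47; F_rep = 24·(0,-5)/25² = (0.0000,-0.1920)
o3: d²=52 > ρ²=47 → inactive
o4: d²=82 > ρ²=47 → inactive
F = F_att + ΣF_rep = (17.2160,-3.1180)
Δp = p'−p = (3.4432,-0.6236); α = Δx/Fx = (5819/1690) / (5819/338) = 1/5
check: Δy/Fy = (-131737/211250) / (-131737/42250) = 1/5 ✓

α = 1/5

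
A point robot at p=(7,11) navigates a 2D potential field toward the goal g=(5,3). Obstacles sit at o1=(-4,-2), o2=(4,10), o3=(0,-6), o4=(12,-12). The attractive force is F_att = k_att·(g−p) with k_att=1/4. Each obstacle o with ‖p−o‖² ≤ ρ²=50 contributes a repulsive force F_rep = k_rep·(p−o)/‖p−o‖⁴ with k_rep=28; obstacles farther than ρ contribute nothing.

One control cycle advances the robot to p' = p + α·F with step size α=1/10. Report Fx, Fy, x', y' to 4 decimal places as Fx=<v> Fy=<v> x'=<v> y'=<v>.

Fx=0.3400 Fy=-1.7200 x'=7.0340 y'=10.8280

F_att = 1/4·(g−p) = 1/4·(-2,-8) = (-0.5000,-2.0000)
o1: d²=290 > ρ²=50 → inactive
o2: d²=10 ≤ ρ²=50; F_rep = 28·(3,1)/10² = (0.8400,0.2800)
o3: d²=338 > ρ²=50 → inactive
o4: d²=554 > ρ²=50 → inactive
F = F_att + ΣF_rep = (0.3400,-1.7200)
p' = p + 1/10·F = (7.0340,10.8280)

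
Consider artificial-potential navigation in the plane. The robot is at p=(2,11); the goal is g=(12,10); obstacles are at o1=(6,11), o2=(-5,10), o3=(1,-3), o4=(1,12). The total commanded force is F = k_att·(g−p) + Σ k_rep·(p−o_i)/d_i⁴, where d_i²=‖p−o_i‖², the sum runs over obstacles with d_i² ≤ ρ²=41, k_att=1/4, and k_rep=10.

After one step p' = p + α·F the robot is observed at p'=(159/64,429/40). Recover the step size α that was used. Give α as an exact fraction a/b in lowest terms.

F_att = 1/4·(g−p) = 1/4·(10,-1) = (2.5000,-0.2500)
o1: d²=16 ≤ ρ²=41; F_rep = 10·(-4,0)/16² = (-0.1562,0.0000)
o2: d²=50 > ρ²=41 → inactive
o3: d²=197 > ρ²=41 → inactive
o4: d²=2 ≤ ρ²=41; F_rep = 10·(1,-1)/2² = (2.5000,-2.5000)
F = F_att + ΣF_rep = (4.8438,-2.7500)
Δp = p'−p = (0.4844,-0.2750); α = Δx/Fx = (31/64) / (155/32) = 1/10
check: Δy/Fy = (-11/40) / (-11/4) = 1/10 ✓

α = 1/10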